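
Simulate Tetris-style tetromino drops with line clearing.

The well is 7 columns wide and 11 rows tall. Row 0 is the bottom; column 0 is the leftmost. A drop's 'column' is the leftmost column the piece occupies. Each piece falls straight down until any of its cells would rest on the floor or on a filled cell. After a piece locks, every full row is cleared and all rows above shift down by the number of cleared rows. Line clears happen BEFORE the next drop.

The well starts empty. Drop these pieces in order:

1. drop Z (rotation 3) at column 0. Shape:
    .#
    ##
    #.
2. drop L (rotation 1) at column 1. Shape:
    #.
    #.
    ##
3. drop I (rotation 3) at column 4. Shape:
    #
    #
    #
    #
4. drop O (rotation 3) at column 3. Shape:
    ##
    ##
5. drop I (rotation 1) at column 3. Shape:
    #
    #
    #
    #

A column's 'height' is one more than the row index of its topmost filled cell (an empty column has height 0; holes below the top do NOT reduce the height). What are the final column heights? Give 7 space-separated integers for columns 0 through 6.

Answer: 2 6 4 10 6 0 0

Derivation:
Drop 1: Z rot3 at col 0 lands with bottom-row=0; cleared 0 line(s) (total 0); column heights now [2 3 0 0 0 0 0], max=3
Drop 2: L rot1 at col 1 lands with bottom-row=3; cleared 0 line(s) (total 0); column heights now [2 6 4 0 0 0 0], max=6
Drop 3: I rot3 at col 4 lands with bottom-row=0; cleared 0 line(s) (total 0); column heights now [2 6 4 0 4 0 0], max=6
Drop 4: O rot3 at col 3 lands with bottom-row=4; cleared 0 line(s) (total 0); column heights now [2 6 4 6 6 0 0], max=6
Drop 5: I rot1 at col 3 lands with bottom-row=6; cleared 0 line(s) (total 0); column heights now [2 6 4 10 6 0 0], max=10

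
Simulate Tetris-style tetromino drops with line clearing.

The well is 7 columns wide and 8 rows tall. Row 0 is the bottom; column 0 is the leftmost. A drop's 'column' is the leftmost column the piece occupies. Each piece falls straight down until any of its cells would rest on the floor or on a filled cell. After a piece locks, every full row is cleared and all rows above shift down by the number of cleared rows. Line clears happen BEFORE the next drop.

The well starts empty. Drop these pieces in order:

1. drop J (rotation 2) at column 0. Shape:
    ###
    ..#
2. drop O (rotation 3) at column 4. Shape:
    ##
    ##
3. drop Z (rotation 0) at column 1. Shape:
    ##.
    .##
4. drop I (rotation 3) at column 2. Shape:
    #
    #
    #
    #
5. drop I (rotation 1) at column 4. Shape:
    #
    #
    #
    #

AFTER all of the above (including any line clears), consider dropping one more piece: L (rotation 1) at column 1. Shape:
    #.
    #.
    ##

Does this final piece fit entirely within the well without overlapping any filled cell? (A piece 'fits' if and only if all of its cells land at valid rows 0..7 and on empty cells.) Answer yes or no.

Answer: no

Derivation:
Drop 1: J rot2 at col 0 lands with bottom-row=0; cleared 0 line(s) (total 0); column heights now [2 2 2 0 0 0 0], max=2
Drop 2: O rot3 at col 4 lands with bottom-row=0; cleared 0 line(s) (total 0); column heights now [2 2 2 0 2 2 0], max=2
Drop 3: Z rot0 at col 1 lands with bottom-row=2; cleared 0 line(s) (total 0); column heights now [2 4 4 3 2 2 0], max=4
Drop 4: I rot3 at col 2 lands with bottom-row=4; cleared 0 line(s) (total 0); column heights now [2 4 8 3 2 2 0], max=8
Drop 5: I rot1 at col 4 lands with bottom-row=2; cleared 0 line(s) (total 0); column heights now [2 4 8 3 6 2 0], max=8
Test piece L rot1 at col 1 (width 2): heights before test = [2 4 8 3 6 2 0]; fits = False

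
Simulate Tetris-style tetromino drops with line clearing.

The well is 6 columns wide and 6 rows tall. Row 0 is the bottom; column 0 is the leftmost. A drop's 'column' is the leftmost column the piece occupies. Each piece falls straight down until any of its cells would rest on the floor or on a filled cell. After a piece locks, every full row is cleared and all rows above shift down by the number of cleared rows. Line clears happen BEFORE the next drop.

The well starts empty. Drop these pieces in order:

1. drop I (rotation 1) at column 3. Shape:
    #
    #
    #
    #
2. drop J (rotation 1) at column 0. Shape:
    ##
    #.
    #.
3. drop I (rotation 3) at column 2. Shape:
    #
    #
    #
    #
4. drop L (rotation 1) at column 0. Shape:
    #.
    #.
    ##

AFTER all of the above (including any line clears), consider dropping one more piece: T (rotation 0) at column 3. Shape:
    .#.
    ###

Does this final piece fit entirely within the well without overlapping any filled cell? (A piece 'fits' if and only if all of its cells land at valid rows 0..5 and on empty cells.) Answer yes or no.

Answer: yes

Derivation:
Drop 1: I rot1 at col 3 lands with bottom-row=0; cleared 0 line(s) (total 0); column heights now [0 0 0 4 0 0], max=4
Drop 2: J rot1 at col 0 lands with bottom-row=0; cleared 0 line(s) (total 0); column heights now [3 3 0 4 0 0], max=4
Drop 3: I rot3 at col 2 lands with bottom-row=0; cleared 0 line(s) (total 0); column heights now [3 3 4 4 0 0], max=4
Drop 4: L rot1 at col 0 lands with bottom-row=3; cleared 0 line(s) (total 0); column heights now [6 4 4 4 0 0], max=6
Test piece T rot0 at col 3 (width 3): heights before test = [6 4 4 4 0 0]; fits = True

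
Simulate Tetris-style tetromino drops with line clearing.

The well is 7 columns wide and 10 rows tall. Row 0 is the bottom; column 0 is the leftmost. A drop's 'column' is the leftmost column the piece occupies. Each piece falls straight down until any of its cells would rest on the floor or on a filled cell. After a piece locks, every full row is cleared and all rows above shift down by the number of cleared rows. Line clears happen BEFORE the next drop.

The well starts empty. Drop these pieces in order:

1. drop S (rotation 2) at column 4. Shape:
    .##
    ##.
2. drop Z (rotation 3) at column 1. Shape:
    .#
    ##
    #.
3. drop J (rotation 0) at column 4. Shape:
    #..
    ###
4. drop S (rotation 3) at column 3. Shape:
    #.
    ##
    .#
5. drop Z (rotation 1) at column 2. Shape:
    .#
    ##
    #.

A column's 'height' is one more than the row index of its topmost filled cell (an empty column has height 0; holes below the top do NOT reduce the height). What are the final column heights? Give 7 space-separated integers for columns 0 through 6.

Drop 1: S rot2 at col 4 lands with bottom-row=0; cleared 0 line(s) (total 0); column heights now [0 0 0 0 1 2 2], max=2
Drop 2: Z rot3 at col 1 lands with bottom-row=0; cleared 0 line(s) (total 0); column heights now [0 2 3 0 1 2 2], max=3
Drop 3: J rot0 at col 4 lands with bottom-row=2; cleared 0 line(s) (total 0); column heights now [0 2 3 0 4 3 3], max=4
Drop 4: S rot3 at col 3 lands with bottom-row=4; cleared 0 line(s) (total 0); column heights now [0 2 3 7 6 3 3], max=7
Drop 5: Z rot1 at col 2 lands with bottom-row=6; cleared 0 line(s) (total 0); column heights now [0 2 8 9 6 3 3], max=9

Answer: 0 2 8 9 6 3 3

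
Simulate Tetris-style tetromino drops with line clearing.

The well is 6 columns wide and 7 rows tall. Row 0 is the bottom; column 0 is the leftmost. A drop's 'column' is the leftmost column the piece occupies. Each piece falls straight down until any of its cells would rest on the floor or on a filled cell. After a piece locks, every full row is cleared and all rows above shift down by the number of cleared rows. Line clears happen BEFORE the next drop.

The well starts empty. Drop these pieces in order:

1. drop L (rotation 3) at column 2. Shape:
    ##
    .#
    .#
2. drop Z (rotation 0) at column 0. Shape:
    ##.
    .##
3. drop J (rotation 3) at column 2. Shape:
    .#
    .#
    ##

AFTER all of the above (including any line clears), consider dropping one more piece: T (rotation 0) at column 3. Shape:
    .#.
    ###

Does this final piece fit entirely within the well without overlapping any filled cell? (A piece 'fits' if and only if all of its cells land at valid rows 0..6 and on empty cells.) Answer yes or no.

Answer: no

Derivation:
Drop 1: L rot3 at col 2 lands with bottom-row=0; cleared 0 line(s) (total 0); column heights now [0 0 3 3 0 0], max=3
Drop 2: Z rot0 at col 0 lands with bottom-row=3; cleared 0 line(s) (total 0); column heights now [5 5 4 3 0 0], max=5
Drop 3: J rot3 at col 2 lands with bottom-row=4; cleared 0 line(s) (total 0); column heights now [5 5 5 7 0 0], max=7
Test piece T rot0 at col 3 (width 3): heights before test = [5 5 5 7 0 0]; fits = False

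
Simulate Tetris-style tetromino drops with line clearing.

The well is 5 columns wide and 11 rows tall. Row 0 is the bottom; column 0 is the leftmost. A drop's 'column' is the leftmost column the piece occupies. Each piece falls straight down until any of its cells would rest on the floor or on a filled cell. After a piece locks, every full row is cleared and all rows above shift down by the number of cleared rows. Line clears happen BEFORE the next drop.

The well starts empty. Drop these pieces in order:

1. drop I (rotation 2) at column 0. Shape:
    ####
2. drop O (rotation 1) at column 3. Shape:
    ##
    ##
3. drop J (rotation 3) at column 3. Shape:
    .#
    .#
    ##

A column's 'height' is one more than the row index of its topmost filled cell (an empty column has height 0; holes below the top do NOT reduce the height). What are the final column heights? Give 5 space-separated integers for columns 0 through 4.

Drop 1: I rot2 at col 0 lands with bottom-row=0; cleared 0 line(s) (total 0); column heights now [1 1 1 1 0], max=1
Drop 2: O rot1 at col 3 lands with bottom-row=1; cleared 0 line(s) (total 0); column heights now [1 1 1 3 3], max=3
Drop 3: J rot3 at col 3 lands with bottom-row=3; cleared 0 line(s) (total 0); column heights now [1 1 1 4 6], max=6

Answer: 1 1 1 4 6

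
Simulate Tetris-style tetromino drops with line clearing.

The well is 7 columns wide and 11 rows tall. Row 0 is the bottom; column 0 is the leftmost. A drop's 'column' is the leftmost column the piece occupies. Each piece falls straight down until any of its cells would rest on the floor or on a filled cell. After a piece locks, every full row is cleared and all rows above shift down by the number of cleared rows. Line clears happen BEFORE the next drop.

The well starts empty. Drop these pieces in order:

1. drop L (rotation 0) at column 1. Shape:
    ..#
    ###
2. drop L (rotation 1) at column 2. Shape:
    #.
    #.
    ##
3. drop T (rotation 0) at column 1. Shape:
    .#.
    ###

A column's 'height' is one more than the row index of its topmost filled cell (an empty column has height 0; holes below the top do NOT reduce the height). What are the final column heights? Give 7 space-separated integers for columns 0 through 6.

Answer: 0 6 7 6 0 0 0

Derivation:
Drop 1: L rot0 at col 1 lands with bottom-row=0; cleared 0 line(s) (total 0); column heights now [0 1 1 2 0 0 0], max=2
Drop 2: L rot1 at col 2 lands with bottom-row=2; cleared 0 line(s) (total 0); column heights now [0 1 5 3 0 0 0], max=5
Drop 3: T rot0 at col 1 lands with bottom-row=5; cleared 0 line(s) (total 0); column heights now [0 6 7 6 0 0 0], max=7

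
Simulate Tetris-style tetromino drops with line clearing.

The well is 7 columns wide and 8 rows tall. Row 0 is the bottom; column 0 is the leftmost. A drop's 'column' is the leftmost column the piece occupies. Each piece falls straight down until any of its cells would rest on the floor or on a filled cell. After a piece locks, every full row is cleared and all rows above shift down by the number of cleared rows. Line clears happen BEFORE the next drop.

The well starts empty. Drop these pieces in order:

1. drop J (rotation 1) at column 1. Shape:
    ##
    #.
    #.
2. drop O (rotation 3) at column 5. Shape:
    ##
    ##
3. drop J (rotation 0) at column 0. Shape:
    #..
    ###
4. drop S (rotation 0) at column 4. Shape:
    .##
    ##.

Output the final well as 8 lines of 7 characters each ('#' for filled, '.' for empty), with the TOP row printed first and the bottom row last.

Drop 1: J rot1 at col 1 lands with bottom-row=0; cleared 0 line(s) (total 0); column heights now [0 3 3 0 0 0 0], max=3
Drop 2: O rot3 at col 5 lands with bottom-row=0; cleared 0 line(s) (total 0); column heights now [0 3 3 0 0 2 2], max=3
Drop 3: J rot0 at col 0 lands with bottom-row=3; cleared 0 line(s) (total 0); column heights now [5 4 4 0 0 2 2], max=5
Drop 4: S rot0 at col 4 lands with bottom-row=2; cleared 0 line(s) (total 0); column heights now [5 4 4 0 3 4 4], max=5

Answer: .......
.......
.......
#......
###..##
.##.##.
.#...##
.#...##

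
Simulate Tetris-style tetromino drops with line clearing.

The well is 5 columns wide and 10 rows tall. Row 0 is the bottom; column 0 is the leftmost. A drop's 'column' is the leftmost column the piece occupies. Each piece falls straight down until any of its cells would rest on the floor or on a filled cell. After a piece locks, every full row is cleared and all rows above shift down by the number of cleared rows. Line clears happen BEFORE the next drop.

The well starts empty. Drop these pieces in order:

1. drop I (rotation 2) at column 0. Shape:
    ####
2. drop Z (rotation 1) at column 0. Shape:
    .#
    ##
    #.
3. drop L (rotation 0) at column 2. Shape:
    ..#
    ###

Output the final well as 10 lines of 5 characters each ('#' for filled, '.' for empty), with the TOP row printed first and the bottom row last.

Answer: .....
.....
.....
.....
.....
.....
.#...
##..#
#.###
####.

Derivation:
Drop 1: I rot2 at col 0 lands with bottom-row=0; cleared 0 line(s) (total 0); column heights now [1 1 1 1 0], max=1
Drop 2: Z rot1 at col 0 lands with bottom-row=1; cleared 0 line(s) (total 0); column heights now [3 4 1 1 0], max=4
Drop 3: L rot0 at col 2 lands with bottom-row=1; cleared 0 line(s) (total 0); column heights now [3 4 2 2 3], max=4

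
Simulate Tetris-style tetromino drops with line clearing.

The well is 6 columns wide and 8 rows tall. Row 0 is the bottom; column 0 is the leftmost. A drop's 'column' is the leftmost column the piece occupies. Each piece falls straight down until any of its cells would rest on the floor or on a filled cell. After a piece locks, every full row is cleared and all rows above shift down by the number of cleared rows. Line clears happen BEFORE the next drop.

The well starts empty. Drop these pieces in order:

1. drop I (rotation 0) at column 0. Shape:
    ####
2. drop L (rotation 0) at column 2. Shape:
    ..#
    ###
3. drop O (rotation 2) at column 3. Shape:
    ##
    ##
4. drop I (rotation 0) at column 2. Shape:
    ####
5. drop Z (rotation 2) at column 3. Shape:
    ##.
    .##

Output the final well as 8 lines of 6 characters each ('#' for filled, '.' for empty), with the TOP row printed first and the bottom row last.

Drop 1: I rot0 at col 0 lands with bottom-row=0; cleared 0 line(s) (total 0); column heights now [1 1 1 1 0 0], max=1
Drop 2: L rot0 at col 2 lands with bottom-row=1; cleared 0 line(s) (total 0); column heights now [1 1 2 2 3 0], max=3
Drop 3: O rot2 at col 3 lands with bottom-row=3; cleared 0 line(s) (total 0); column heights now [1 1 2 5 5 0], max=5
Drop 4: I rot0 at col 2 lands with bottom-row=5; cleared 0 line(s) (total 0); column heights now [1 1 6 6 6 6], max=6
Drop 5: Z rot2 at col 3 lands with bottom-row=6; cleared 0 line(s) (total 0); column heights now [1 1 6 8 8 7], max=8

Answer: ...##.
....##
..####
...##.
...##.
....#.
..###.
####..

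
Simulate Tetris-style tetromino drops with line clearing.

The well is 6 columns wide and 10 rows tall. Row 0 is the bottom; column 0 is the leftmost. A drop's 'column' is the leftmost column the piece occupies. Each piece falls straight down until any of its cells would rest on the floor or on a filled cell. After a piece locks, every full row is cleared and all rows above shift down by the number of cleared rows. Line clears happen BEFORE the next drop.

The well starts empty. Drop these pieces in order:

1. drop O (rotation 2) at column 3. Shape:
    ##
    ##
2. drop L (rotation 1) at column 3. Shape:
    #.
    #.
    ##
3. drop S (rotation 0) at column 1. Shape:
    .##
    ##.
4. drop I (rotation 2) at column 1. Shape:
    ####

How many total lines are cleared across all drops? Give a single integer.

Answer: 0

Derivation:
Drop 1: O rot2 at col 3 lands with bottom-row=0; cleared 0 line(s) (total 0); column heights now [0 0 0 2 2 0], max=2
Drop 2: L rot1 at col 3 lands with bottom-row=2; cleared 0 line(s) (total 0); column heights now [0 0 0 5 3 0], max=5
Drop 3: S rot0 at col 1 lands with bottom-row=4; cleared 0 line(s) (total 0); column heights now [0 5 6 6 3 0], max=6
Drop 4: I rot2 at col 1 lands with bottom-row=6; cleared 0 line(s) (total 0); column heights now [0 7 7 7 7 0], max=7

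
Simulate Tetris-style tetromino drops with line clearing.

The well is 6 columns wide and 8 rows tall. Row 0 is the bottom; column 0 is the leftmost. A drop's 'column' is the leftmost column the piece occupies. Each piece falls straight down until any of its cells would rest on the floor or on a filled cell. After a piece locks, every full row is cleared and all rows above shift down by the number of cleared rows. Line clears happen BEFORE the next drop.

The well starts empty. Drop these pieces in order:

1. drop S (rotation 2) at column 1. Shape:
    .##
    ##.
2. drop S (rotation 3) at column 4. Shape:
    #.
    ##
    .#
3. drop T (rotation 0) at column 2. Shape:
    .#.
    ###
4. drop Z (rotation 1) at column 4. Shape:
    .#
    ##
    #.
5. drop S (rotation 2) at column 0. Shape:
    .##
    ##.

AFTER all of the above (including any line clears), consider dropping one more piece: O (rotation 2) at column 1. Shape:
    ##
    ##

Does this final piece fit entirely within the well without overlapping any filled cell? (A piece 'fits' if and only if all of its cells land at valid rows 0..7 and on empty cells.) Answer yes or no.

Answer: yes

Derivation:
Drop 1: S rot2 at col 1 lands with bottom-row=0; cleared 0 line(s) (total 0); column heights now [0 1 2 2 0 0], max=2
Drop 2: S rot3 at col 4 lands with bottom-row=0; cleared 0 line(s) (total 0); column heights now [0 1 2 2 3 2], max=3
Drop 3: T rot0 at col 2 lands with bottom-row=3; cleared 0 line(s) (total 0); column heights now [0 1 4 5 4 2], max=5
Drop 4: Z rot1 at col 4 lands with bottom-row=4; cleared 0 line(s) (total 0); column heights now [0 1 4 5 6 7], max=7
Drop 5: S rot2 at col 0 lands with bottom-row=3; cleared 0 line(s) (total 0); column heights now [4 5 5 5 6 7], max=7
Test piece O rot2 at col 1 (width 2): heights before test = [4 5 5 5 6 7]; fits = True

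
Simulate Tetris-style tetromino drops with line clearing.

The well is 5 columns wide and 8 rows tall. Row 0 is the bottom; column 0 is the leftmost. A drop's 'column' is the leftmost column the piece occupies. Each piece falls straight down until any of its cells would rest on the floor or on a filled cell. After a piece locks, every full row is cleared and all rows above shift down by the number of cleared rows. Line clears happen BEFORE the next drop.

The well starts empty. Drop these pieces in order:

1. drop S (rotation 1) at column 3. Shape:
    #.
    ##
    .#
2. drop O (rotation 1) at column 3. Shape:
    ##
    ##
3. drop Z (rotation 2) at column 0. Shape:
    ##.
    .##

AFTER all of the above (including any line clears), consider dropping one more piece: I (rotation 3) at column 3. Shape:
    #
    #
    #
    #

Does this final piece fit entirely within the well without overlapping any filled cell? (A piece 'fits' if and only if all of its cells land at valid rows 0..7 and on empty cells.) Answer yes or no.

Answer: no

Derivation:
Drop 1: S rot1 at col 3 lands with bottom-row=0; cleared 0 line(s) (total 0); column heights now [0 0 0 3 2], max=3
Drop 2: O rot1 at col 3 lands with bottom-row=3; cleared 0 line(s) (total 0); column heights now [0 0 0 5 5], max=5
Drop 3: Z rot2 at col 0 lands with bottom-row=0; cleared 0 line(s) (total 0); column heights now [2 2 1 5 5], max=5
Test piece I rot3 at col 3 (width 1): heights before test = [2 2 1 5 5]; fits = False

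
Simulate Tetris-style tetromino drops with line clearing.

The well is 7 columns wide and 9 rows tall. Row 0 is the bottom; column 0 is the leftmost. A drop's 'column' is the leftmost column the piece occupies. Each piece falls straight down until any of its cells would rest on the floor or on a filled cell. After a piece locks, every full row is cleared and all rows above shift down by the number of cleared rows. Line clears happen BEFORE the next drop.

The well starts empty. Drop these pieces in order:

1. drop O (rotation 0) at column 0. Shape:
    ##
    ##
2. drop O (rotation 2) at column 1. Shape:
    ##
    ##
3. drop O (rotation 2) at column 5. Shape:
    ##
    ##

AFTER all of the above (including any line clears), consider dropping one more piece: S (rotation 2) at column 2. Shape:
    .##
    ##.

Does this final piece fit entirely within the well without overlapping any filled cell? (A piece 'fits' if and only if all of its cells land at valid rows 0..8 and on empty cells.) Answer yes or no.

Drop 1: O rot0 at col 0 lands with bottom-row=0; cleared 0 line(s) (total 0); column heights now [2 2 0 0 0 0 0], max=2
Drop 2: O rot2 at col 1 lands with bottom-row=2; cleared 0 line(s) (total 0); column heights now [2 4 4 0 0 0 0], max=4
Drop 3: O rot2 at col 5 lands with bottom-row=0; cleared 0 line(s) (total 0); column heights now [2 4 4 0 0 2 2], max=4
Test piece S rot2 at col 2 (width 3): heights before test = [2 4 4 0 0 2 2]; fits = True

Answer: yes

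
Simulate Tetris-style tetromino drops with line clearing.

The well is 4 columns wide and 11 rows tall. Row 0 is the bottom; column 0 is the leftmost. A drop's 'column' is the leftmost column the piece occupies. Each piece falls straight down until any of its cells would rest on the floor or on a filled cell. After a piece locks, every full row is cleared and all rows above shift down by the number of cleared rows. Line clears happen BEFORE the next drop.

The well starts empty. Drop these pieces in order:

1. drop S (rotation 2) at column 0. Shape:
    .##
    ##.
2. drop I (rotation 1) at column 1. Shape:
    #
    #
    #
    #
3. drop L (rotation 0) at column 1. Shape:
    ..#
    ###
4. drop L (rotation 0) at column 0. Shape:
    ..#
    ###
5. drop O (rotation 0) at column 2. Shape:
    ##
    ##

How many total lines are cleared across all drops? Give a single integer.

Drop 1: S rot2 at col 0 lands with bottom-row=0; cleared 0 line(s) (total 0); column heights now [1 2 2 0], max=2
Drop 2: I rot1 at col 1 lands with bottom-row=2; cleared 0 line(s) (total 0); column heights now [1 6 2 0], max=6
Drop 3: L rot0 at col 1 lands with bottom-row=6; cleared 0 line(s) (total 0); column heights now [1 7 7 8], max=8
Drop 4: L rot0 at col 0 lands with bottom-row=7; cleared 1 line(s) (total 1); column heights now [1 7 8 7], max=8
Drop 5: O rot0 at col 2 lands with bottom-row=8; cleared 0 line(s) (total 1); column heights now [1 7 10 10], max=10

Answer: 1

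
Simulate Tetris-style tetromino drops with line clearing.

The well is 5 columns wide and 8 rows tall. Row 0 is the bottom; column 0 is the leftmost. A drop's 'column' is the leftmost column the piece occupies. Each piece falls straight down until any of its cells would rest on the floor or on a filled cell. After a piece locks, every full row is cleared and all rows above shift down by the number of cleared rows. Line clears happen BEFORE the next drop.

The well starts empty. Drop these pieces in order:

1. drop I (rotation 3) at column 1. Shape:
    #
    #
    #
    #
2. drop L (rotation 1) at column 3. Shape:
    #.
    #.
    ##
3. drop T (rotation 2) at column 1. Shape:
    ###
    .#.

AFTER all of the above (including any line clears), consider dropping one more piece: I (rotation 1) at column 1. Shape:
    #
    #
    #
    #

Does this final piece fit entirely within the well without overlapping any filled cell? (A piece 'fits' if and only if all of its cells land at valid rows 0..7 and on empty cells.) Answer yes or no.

Answer: no

Derivation:
Drop 1: I rot3 at col 1 lands with bottom-row=0; cleared 0 line(s) (total 0); column heights now [0 4 0 0 0], max=4
Drop 2: L rot1 at col 3 lands with bottom-row=0; cleared 0 line(s) (total 0); column heights now [0 4 0 3 1], max=4
Drop 3: T rot2 at col 1 lands with bottom-row=3; cleared 0 line(s) (total 0); column heights now [0 5 5 5 1], max=5
Test piece I rot1 at col 1 (width 1): heights before test = [0 5 5 5 1]; fits = False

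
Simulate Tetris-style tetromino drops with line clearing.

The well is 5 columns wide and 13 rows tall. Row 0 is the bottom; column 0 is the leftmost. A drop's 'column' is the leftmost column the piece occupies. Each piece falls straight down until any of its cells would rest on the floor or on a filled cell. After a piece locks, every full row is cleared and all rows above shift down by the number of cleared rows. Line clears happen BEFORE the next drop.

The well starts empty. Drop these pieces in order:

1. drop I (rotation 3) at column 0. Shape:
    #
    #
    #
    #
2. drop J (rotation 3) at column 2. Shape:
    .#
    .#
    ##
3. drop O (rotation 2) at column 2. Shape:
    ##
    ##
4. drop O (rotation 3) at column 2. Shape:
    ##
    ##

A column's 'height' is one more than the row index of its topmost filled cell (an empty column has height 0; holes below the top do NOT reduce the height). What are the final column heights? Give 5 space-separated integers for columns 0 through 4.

Answer: 4 0 7 7 0

Derivation:
Drop 1: I rot3 at col 0 lands with bottom-row=0; cleared 0 line(s) (total 0); column heights now [4 0 0 0 0], max=4
Drop 2: J rot3 at col 2 lands with bottom-row=0; cleared 0 line(s) (total 0); column heights now [4 0 1 3 0], max=4
Drop 3: O rot2 at col 2 lands with bottom-row=3; cleared 0 line(s) (total 0); column heights now [4 0 5 5 0], max=5
Drop 4: O rot3 at col 2 lands with bottom-row=5; cleared 0 line(s) (total 0); column heights now [4 0 7 7 0], max=7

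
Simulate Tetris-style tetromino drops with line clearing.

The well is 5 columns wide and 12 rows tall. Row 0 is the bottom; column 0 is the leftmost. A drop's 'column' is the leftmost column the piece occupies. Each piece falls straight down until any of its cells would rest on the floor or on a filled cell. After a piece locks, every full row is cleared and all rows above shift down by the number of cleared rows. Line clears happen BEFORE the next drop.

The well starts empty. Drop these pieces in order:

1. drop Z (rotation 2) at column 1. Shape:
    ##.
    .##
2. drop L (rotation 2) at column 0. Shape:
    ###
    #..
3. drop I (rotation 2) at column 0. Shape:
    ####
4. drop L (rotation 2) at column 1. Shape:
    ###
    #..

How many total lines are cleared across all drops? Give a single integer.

Answer: 0

Derivation:
Drop 1: Z rot2 at col 1 lands with bottom-row=0; cleared 0 line(s) (total 0); column heights now [0 2 2 1 0], max=2
Drop 2: L rot2 at col 0 lands with bottom-row=1; cleared 0 line(s) (total 0); column heights now [3 3 3 1 0], max=3
Drop 3: I rot2 at col 0 lands with bottom-row=3; cleared 0 line(s) (total 0); column heights now [4 4 4 4 0], max=4
Drop 4: L rot2 at col 1 lands with bottom-row=4; cleared 0 line(s) (total 0); column heights now [4 6 6 6 0], max=6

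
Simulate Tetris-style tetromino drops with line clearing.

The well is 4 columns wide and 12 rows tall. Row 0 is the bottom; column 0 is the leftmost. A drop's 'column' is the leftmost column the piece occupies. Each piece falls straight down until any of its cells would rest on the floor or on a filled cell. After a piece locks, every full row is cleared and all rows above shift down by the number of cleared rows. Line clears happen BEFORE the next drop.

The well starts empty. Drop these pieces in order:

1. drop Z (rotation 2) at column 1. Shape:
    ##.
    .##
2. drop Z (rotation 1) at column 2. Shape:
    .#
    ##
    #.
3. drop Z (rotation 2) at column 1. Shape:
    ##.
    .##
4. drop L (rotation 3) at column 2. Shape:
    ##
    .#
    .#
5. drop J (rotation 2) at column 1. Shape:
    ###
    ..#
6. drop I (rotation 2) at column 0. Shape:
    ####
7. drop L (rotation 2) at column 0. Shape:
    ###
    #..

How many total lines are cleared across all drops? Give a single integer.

Drop 1: Z rot2 at col 1 lands with bottom-row=0; cleared 0 line(s) (total 0); column heights now [0 2 2 1], max=2
Drop 2: Z rot1 at col 2 lands with bottom-row=2; cleared 0 line(s) (total 0); column heights now [0 2 4 5], max=5
Drop 3: Z rot2 at col 1 lands with bottom-row=5; cleared 0 line(s) (total 0); column heights now [0 7 7 6], max=7
Drop 4: L rot3 at col 2 lands with bottom-row=6; cleared 0 line(s) (total 0); column heights now [0 7 9 9], max=9
Drop 5: J rot2 at col 1 lands with bottom-row=9; cleared 0 line(s) (total 0); column heights now [0 11 11 11], max=11
Drop 6: I rot2 at col 0 lands with bottom-row=11; cleared 1 line(s) (total 1); column heights now [0 11 11 11], max=11
Drop 7: L rot2 at col 0 lands with bottom-row=10; cleared 1 line(s) (total 2); column heights now [11 11 11 10], max=11

Answer: 2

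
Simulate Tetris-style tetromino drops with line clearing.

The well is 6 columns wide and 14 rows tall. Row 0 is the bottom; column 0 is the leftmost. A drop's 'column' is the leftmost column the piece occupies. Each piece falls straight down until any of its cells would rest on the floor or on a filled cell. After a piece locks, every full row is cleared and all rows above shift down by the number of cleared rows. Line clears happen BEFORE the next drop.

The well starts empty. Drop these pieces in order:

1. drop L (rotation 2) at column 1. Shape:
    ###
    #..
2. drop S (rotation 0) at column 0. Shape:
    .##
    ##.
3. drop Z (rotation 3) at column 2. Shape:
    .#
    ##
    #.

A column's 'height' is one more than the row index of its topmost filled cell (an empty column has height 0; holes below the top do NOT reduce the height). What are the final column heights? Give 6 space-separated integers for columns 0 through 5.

Drop 1: L rot2 at col 1 lands with bottom-row=0; cleared 0 line(s) (total 0); column heights now [0 2 2 2 0 0], max=2
Drop 2: S rot0 at col 0 lands with bottom-row=2; cleared 0 line(s) (total 0); column heights now [3 4 4 2 0 0], max=4
Drop 3: Z rot3 at col 2 lands with bottom-row=4; cleared 0 line(s) (total 0); column heights now [3 4 6 7 0 0], max=7

Answer: 3 4 6 7 0 0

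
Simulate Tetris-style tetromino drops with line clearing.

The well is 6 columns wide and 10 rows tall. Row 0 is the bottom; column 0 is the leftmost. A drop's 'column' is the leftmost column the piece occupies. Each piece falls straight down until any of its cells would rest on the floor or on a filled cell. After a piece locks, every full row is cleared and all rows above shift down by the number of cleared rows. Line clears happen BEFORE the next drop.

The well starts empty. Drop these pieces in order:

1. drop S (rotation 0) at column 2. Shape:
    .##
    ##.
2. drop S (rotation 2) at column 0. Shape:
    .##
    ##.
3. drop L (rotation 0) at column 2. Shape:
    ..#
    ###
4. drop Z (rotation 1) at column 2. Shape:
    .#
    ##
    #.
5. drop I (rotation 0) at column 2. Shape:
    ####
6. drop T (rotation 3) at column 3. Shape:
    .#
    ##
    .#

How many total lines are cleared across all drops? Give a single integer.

Answer: 0

Derivation:
Drop 1: S rot0 at col 2 lands with bottom-row=0; cleared 0 line(s) (total 0); column heights now [0 0 1 2 2 0], max=2
Drop 2: S rot2 at col 0 lands with bottom-row=0; cleared 0 line(s) (total 0); column heights now [1 2 2 2 2 0], max=2
Drop 3: L rot0 at col 2 lands with bottom-row=2; cleared 0 line(s) (total 0); column heights now [1 2 3 3 4 0], max=4
Drop 4: Z rot1 at col 2 lands with bottom-row=3; cleared 0 line(s) (total 0); column heights now [1 2 5 6 4 0], max=6
Drop 5: I rot0 at col 2 lands with bottom-row=6; cleared 0 line(s) (total 0); column heights now [1 2 7 7 7 7], max=7
Drop 6: T rot3 at col 3 lands with bottom-row=7; cleared 0 line(s) (total 0); column heights now [1 2 7 9 10 7], max=10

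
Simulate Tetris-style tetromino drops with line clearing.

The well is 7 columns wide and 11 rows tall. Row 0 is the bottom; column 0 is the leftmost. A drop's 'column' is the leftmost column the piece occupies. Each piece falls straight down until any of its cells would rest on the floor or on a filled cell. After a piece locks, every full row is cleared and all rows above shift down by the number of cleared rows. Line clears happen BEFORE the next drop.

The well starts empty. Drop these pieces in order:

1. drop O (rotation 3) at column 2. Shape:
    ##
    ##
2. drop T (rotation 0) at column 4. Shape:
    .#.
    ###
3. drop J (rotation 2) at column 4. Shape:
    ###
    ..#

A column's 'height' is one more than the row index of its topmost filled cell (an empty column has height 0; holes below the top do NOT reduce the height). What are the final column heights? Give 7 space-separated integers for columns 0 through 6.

Drop 1: O rot3 at col 2 lands with bottom-row=0; cleared 0 line(s) (total 0); column heights now [0 0 2 2 0 0 0], max=2
Drop 2: T rot0 at col 4 lands with bottom-row=0; cleared 0 line(s) (total 0); column heights now [0 0 2 2 1 2 1], max=2
Drop 3: J rot2 at col 4 lands with bottom-row=1; cleared 0 line(s) (total 0); column heights now [0 0 2 2 3 3 3], max=3

Answer: 0 0 2 2 3 3 3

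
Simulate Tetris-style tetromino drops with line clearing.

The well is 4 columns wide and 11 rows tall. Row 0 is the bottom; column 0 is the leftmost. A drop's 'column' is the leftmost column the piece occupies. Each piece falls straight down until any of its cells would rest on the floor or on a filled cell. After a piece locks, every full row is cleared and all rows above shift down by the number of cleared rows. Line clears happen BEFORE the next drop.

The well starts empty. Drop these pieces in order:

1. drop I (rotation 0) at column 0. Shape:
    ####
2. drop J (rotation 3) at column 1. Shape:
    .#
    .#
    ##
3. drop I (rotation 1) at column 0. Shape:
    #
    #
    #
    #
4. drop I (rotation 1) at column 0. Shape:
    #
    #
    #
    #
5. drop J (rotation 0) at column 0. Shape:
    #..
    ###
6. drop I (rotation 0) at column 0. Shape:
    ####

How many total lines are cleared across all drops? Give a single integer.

Drop 1: I rot0 at col 0 lands with bottom-row=0; cleared 1 line(s) (total 1); column heights now [0 0 0 0], max=0
Drop 2: J rot3 at col 1 lands with bottom-row=0; cleared 0 line(s) (total 1); column heights now [0 1 3 0], max=3
Drop 3: I rot1 at col 0 lands with bottom-row=0; cleared 0 line(s) (total 1); column heights now [4 1 3 0], max=4
Drop 4: I rot1 at col 0 lands with bottom-row=4; cleared 0 line(s) (total 1); column heights now [8 1 3 0], max=8
Drop 5: J rot0 at col 0 lands with bottom-row=8; cleared 0 line(s) (total 1); column heights now [10 9 9 0], max=10
Drop 6: I rot0 at col 0 lands with bottom-row=10; cleared 1 line(s) (total 2); column heights now [10 9 9 0], max=10

Answer: 2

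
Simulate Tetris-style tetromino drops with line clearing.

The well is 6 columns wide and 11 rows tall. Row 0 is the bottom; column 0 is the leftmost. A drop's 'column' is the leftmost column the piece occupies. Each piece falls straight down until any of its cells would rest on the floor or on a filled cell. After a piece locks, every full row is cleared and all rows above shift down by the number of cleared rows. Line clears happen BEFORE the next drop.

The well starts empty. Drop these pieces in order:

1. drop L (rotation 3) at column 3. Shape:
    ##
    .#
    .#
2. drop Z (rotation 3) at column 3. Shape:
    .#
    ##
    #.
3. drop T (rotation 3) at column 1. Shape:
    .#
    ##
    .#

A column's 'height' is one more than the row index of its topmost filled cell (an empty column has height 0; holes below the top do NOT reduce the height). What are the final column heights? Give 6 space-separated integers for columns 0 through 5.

Answer: 0 2 3 5 6 0

Derivation:
Drop 1: L rot3 at col 3 lands with bottom-row=0; cleared 0 line(s) (total 0); column heights now [0 0 0 3 3 0], max=3
Drop 2: Z rot3 at col 3 lands with bottom-row=3; cleared 0 line(s) (total 0); column heights now [0 0 0 5 6 0], max=6
Drop 3: T rot3 at col 1 lands with bottom-row=0; cleared 0 line(s) (total 0); column heights now [0 2 3 5 6 0], max=6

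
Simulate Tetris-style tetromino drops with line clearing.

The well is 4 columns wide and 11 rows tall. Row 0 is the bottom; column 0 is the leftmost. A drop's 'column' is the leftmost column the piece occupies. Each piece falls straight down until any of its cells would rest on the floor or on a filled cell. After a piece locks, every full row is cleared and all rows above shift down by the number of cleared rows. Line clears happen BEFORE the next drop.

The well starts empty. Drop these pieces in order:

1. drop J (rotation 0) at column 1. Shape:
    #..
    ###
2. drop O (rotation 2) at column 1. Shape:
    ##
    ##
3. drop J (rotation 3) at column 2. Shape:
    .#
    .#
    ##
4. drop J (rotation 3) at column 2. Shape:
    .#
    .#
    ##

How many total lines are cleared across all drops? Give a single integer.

Drop 1: J rot0 at col 1 lands with bottom-row=0; cleared 0 line(s) (total 0); column heights now [0 2 1 1], max=2
Drop 2: O rot2 at col 1 lands with bottom-row=2; cleared 0 line(s) (total 0); column heights now [0 4 4 1], max=4
Drop 3: J rot3 at col 2 lands with bottom-row=4; cleared 0 line(s) (total 0); column heights now [0 4 5 7], max=7
Drop 4: J rot3 at col 2 lands with bottom-row=7; cleared 0 line(s) (total 0); column heights now [0 4 8 10], max=10

Answer: 0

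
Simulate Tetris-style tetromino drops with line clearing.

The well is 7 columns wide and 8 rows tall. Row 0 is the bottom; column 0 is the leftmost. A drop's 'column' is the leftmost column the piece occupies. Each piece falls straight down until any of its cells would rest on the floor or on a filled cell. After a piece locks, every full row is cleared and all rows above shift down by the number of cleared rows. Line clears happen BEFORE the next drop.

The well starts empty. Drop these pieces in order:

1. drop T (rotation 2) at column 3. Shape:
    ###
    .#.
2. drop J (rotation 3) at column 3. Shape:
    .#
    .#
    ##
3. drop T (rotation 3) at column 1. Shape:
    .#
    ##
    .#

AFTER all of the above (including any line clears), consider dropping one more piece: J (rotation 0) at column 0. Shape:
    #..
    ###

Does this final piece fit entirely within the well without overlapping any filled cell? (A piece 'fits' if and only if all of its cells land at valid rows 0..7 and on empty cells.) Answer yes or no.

Answer: yes

Derivation:
Drop 1: T rot2 at col 3 lands with bottom-row=0; cleared 0 line(s) (total 0); column heights now [0 0 0 2 2 2 0], max=2
Drop 2: J rot3 at col 3 lands with bottom-row=2; cleared 0 line(s) (total 0); column heights now [0 0 0 3 5 2 0], max=5
Drop 3: T rot3 at col 1 lands with bottom-row=0; cleared 0 line(s) (total 0); column heights now [0 2 3 3 5 2 0], max=5
Test piece J rot0 at col 0 (width 3): heights before test = [0 2 3 3 5 2 0]; fits = True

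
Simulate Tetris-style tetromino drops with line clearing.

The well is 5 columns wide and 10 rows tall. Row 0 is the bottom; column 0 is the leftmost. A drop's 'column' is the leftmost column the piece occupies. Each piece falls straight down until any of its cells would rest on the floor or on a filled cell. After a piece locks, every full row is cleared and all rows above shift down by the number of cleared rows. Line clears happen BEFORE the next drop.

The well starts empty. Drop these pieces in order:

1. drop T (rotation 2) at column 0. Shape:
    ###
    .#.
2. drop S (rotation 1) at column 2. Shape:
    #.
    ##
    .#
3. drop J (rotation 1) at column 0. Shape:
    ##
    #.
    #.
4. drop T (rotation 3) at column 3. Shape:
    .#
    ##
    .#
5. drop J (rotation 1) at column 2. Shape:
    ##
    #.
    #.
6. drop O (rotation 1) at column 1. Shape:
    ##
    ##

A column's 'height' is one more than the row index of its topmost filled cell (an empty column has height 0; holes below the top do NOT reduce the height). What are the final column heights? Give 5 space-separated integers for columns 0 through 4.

Answer: 5 9 9 7 5

Derivation:
Drop 1: T rot2 at col 0 lands with bottom-row=0; cleared 0 line(s) (total 0); column heights now [2 2 2 0 0], max=2
Drop 2: S rot1 at col 2 lands with bottom-row=1; cleared 0 line(s) (total 0); column heights now [2 2 4 3 0], max=4
Drop 3: J rot1 at col 0 lands with bottom-row=2; cleared 0 line(s) (total 0); column heights now [5 5 4 3 0], max=5
Drop 4: T rot3 at col 3 lands with bottom-row=2; cleared 0 line(s) (total 0); column heights now [5 5 4 4 5], max=5
Drop 5: J rot1 at col 2 lands with bottom-row=4; cleared 0 line(s) (total 0); column heights now [5 5 7 7 5], max=7
Drop 6: O rot1 at col 1 lands with bottom-row=7; cleared 0 line(s) (total 0); column heights now [5 9 9 7 5], max=9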